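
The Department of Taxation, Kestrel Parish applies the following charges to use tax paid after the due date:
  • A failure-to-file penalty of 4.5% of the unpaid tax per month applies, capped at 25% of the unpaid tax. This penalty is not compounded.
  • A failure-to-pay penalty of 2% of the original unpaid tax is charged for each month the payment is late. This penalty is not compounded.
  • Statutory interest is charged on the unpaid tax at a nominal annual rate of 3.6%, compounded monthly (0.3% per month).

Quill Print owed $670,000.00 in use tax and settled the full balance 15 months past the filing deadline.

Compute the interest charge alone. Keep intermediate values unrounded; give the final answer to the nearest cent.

Interest: $670,000.00 × ((1 + 0.003)^15 − 1) = $670,000.00 × 0.0459574… = $30,791.4555…

$30,791.46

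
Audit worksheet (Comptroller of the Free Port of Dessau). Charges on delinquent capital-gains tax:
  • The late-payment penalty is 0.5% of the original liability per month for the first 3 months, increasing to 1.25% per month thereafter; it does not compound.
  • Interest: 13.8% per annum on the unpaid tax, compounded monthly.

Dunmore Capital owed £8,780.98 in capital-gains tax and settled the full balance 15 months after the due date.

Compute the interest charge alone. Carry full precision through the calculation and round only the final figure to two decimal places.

Interest (13.8%/yr ÷ 12 = 1.15%/month): £8,780.98 × ((1 + 0.0115)^15 − 1) = £1,642.9454…

£1,642.95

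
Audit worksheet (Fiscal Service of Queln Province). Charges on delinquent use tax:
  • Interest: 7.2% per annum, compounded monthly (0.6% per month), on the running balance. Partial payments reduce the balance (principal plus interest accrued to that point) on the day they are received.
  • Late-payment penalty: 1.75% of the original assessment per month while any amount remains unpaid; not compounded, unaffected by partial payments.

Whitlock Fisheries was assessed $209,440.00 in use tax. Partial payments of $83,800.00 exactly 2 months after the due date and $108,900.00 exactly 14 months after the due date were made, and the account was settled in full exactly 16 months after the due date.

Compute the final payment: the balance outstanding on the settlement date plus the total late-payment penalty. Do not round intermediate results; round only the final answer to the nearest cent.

$87,788.91

Balance at month 2: $209,440.0000 × (1 + 0.006)^2 = $211,960.8198…
After $83,800.00 payment: $211,960.8198… − $83,800.00 = $128,160.8198…
Balance at month 14: $128,160.8198… × (1 + 0.006)^12 = $137,699.0822…
After $108,900.00 payment: $137,699.0822… − $108,900.00 = $28,799.0822…
Balance at month 16: $28,799.0822… × (1 + 0.006)^2 = $29,145.7079…
Penalty: 16 × 1.75% × $209,440.00 = $58,643.20
Final settlement = outstanding balance + penalty = $29,145.7079… + $58,643.20 = $87,788.91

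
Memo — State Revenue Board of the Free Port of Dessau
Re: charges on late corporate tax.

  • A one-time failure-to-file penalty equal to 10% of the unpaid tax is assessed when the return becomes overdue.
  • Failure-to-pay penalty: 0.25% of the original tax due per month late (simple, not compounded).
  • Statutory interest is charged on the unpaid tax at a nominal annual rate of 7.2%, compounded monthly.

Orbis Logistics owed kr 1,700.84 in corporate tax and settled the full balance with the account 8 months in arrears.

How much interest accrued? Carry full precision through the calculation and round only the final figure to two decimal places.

kr 83.38

Interest (7.2%/yr ÷ 12 = 0.6%/month): kr 1,700.84 × ((1 + 0.006)^8 − 1) = kr 83.3755…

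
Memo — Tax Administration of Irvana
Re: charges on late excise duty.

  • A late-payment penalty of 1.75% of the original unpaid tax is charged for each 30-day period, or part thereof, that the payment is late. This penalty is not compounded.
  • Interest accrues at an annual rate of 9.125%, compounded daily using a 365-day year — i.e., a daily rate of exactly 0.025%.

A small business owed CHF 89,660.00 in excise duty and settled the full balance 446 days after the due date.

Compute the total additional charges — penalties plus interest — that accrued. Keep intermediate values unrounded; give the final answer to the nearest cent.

CHF 34,110.09

Penalty periods: ⌈446/30⌉ = 15; penalty = 15 × 1.75% × CHF 89,660.00 = CHF 23,535.75
Interest: CHF 89,660.00 × ((1 + 0.00025)^446 − 1) = CHF 89,660.00 × 0.11793817… = CHF 10,574.3359…
Penalties + interest = CHF 23,535.7500 + CHF 10,574.3359… = CHF 34,110.09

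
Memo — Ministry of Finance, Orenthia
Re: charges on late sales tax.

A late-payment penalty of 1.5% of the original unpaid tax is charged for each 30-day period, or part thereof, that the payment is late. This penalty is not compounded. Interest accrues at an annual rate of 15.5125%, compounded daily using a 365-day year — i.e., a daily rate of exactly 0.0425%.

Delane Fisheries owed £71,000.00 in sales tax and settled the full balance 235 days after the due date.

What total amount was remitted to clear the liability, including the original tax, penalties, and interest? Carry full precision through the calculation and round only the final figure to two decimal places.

£86,975.66

Penalty periods: ⌈235/30⌉ = 8; penalty = 8 × 1.5% × £71,000.00 = £8,520.00
Interest: £71,000.00 × ((1 + 0.000425)^235 − 1) = £71,000.00 × 0.10500933… = £7,455.6628…
Total = £71,000.00 + £8,520.0000 + £7,455.6628… = £86,975.66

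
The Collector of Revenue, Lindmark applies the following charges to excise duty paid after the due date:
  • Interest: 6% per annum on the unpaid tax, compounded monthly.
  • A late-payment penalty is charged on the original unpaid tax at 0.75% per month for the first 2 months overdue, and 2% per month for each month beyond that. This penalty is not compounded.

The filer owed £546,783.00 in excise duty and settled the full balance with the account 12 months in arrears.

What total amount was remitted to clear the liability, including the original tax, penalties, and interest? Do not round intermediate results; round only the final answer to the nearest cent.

£698,065.72

Penalty, months 1–2: 2 × 0.75% × £546,783.00 = £8,201.75…
Penalty, months 3–12: 10 × 2% × £546,783.00 = £109,356.60
Interest (6%/yr ÷ 12 = 0.5%/month): £546,783.00 × ((1 + 0.005)^12 − 1) = £33,724.3790…
Total = £546,783.00 + £117,558.3450 + £33,724.3790… = £698,065.72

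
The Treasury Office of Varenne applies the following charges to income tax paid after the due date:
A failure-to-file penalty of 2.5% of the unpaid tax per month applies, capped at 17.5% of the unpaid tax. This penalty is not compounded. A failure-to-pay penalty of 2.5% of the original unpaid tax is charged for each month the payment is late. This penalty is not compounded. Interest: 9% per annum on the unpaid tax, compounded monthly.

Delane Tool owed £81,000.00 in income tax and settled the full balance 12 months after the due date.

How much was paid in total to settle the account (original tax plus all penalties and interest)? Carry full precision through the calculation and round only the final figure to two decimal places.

Failure-to-file: 12 × 2.5% × £81,000.00 = £24,300.00, capped at 17.5% × £81,000.00 = £14,175.00
Failure-to-pay penalty = 2.5% × £81,000.00 × 12 mo = £24,300.00
Interest (9%/yr ÷ 12 = 0.75%/month): £81,000.00 × ((1 + 0.0075)^12 − 1) = £7,598.3587…
Total = £81,000.00 + £38,475.0000 + £7,598.3587… = £127,073.36

£127,073.36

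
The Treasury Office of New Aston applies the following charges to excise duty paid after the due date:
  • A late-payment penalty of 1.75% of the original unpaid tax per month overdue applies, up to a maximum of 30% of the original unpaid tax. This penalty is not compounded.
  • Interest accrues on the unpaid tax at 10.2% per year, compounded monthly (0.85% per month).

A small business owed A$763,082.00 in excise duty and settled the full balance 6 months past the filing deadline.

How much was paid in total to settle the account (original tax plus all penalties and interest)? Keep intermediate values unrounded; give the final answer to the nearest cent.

A$882,959.21

Penalty: 6 × 1.75% × A$763,082.00 = A$80,123.61 (below the 30% cap of A$228,924.60)
Interest: A$763,082.00 × ((1 + 0.0085)^6 − 1) = A$763,082.00 × 0.0520961… = A$39,753.6046…
Total = A$763,082.00 + A$80,123.6100 + A$39,753.6046… = A$882,959.21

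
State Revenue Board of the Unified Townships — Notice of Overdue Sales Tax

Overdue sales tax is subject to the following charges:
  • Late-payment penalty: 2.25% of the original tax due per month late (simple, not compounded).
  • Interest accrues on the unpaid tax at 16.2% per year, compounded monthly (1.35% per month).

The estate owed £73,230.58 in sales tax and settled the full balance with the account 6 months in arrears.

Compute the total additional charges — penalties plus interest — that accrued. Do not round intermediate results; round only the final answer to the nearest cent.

£16,021.64

Late-payment penalty = 2.25% × £73,230.58 × 6 mo = £9,886.13…
Interest: £73,230.58 × ((1 + 0.0135)^6 − 1) = £73,230.58 × 0.0837835… = £6,135.5113…
Penalties + interest = £9,886.1283 + £6,135.5113… = £16,021.64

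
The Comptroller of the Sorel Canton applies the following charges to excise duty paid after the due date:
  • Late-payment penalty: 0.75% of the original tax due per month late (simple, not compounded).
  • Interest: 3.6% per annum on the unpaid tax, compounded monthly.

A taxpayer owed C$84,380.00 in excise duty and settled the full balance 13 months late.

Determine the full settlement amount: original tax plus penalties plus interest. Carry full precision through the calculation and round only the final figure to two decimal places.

C$95,957.76

Late-payment penalty: 13 × 0.75% × C$84,380.00 = C$8,227.05
Interest (3.6%/yr ÷ 12 = 0.3%/month): C$84,380.00 × ((1 + 0.003)^13 − 1) = C$3,350.7113…
Total = C$84,380.00 + C$8,227.0500 + C$3,350.7113… = C$95,957.76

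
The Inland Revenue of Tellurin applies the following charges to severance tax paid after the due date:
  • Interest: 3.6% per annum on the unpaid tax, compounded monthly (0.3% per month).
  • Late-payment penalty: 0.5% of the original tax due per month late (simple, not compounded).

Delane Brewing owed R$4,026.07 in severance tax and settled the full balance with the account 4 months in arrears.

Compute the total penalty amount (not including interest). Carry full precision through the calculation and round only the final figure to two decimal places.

R$80.52

Late-payment penalty = 0.5% × R$4,026.07 × 4 mo = R$80.52…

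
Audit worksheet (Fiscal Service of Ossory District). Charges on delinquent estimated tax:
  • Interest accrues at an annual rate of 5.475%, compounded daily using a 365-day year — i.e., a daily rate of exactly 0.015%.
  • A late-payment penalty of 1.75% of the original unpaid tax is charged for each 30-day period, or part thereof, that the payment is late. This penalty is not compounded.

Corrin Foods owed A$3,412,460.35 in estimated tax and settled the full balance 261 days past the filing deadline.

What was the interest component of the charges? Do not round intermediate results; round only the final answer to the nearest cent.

Interest: A$3,412,460.35 × ((1 + 0.00015)^261 − 1) = A$3,412,460.35 × 0.03992341… = A$136,237.0460…

A$136,237.05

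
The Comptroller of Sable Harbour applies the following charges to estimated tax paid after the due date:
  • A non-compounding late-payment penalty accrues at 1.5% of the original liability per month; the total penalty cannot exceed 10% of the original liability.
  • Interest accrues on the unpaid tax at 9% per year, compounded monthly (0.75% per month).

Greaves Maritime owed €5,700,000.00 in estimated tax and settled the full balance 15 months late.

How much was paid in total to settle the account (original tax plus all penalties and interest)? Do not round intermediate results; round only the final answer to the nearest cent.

Penalty (uncapped): 15 × 1.5% × €5,700,000.00 = €1,282,500.00; cap = 10% × €5,700,000.00 = €570,000.00 → penalty = €570,000.00
Interest: €5,700,000.00 × ((1 + 0.0075)^15 − 1) = €5,700,000.00 × 0.1186026… = €676,034.7871…
Total = €5,700,000.00 + €570,000.0000 + €676,034.7871… = €6,946,034.79

€6,946,034.79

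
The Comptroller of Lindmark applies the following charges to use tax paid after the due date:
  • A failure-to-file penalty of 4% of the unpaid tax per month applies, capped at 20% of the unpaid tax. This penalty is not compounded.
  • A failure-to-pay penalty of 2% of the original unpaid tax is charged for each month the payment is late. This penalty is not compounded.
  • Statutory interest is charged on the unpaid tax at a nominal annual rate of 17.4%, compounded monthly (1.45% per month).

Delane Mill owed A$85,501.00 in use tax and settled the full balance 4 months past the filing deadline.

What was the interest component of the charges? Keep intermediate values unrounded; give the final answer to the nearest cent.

A$5,067.96

Interest: A$85,501.00 × ((1 + 0.0145)^4 − 1) = A$85,501.00 × 0.0592737… = A$5,067.9639…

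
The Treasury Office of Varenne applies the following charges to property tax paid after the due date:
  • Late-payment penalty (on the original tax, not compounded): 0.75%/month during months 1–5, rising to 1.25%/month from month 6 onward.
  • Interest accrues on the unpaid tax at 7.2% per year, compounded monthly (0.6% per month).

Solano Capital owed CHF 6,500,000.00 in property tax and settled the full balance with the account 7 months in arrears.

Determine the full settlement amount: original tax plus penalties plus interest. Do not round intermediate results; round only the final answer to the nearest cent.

Penalty, months 1–5: 5 × 0.75% × CHF 6,500,000.00 = CHF 243,750.00
Penalty, months 6–7: 2 × 1.25% × CHF 6,500,000.00 = CHF 162,500.00
Interest: CHF 6,500,000.00 × ((1 + 0.006)^7 − 1) = CHF 6,500,000.00 × 0.0427636… = CHF 277,963.4359…
Total = CHF 6,500,000.00 + CHF 406,250.0000 + CHF 277,963.4359… = CHF 7,184,213.44

CHF 7,184,213.44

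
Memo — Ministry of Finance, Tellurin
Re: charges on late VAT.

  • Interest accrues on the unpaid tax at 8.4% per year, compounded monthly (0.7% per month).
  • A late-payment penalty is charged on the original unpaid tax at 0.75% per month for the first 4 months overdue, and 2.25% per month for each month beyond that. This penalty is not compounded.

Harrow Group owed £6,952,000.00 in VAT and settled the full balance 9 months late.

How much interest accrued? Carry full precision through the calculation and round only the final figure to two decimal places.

Interest: £6,952,000.00 × ((1 + 0.007)^9 − 1) = £6,952,000.00 × 0.0647931… = £450,441.7470…

£450,441.75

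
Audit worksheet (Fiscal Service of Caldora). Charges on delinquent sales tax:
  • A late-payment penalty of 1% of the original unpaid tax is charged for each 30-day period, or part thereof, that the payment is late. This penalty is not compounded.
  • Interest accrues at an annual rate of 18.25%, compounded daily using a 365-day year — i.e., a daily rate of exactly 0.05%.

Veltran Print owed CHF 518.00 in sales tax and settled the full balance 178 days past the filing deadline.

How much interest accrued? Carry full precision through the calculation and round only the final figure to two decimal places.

CHF 48.20

Interest: CHF 518.00 × ((1 + 0.0005)^178 − 1) = CHF 518.00 × 0.09305634… = CHF 48.2032…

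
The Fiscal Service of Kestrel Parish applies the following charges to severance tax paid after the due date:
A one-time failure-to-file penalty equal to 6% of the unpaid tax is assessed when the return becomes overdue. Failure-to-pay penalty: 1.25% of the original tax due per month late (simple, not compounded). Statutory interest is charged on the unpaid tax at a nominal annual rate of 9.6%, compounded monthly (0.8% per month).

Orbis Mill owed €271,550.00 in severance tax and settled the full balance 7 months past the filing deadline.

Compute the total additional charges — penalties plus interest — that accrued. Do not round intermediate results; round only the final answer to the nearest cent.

Failure-to-file penalty: 6% × €271,550.00 = €16,293.00
Failure-to-pay penalty: 7 × 1.25% × €271,550.00 = €23,760.63…
Interest: €271,550.00 × ((1 + 0.008)^7 − 1) = €271,550.00 × 0.0573621… = €15,576.6685…
Penalties + interest = €40,053.6250 + €15,576.6685… = €55,630.29

€55,630.29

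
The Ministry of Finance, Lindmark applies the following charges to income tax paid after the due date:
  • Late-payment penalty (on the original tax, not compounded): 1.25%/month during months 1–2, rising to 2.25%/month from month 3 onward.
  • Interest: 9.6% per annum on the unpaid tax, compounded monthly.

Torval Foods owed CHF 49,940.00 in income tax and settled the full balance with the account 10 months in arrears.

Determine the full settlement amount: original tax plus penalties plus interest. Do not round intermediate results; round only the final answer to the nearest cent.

Penalty, months 1–2: 2 × 1.25% × CHF 49,940.00 = CHF 1,248.50
Penalty, months 3–10: 8 × 2.25% × CHF 49,940.00 = CHF 8,989.20
Interest (9.6%/yr ÷ 12 = 0.8%/month): CHF 49,940.00 × ((1 + 0.008)^10 − 1) = CHF 4,142.1389…
Total = CHF 49,940.00 + CHF 10,237.7000 + CHF 4,142.1389… = CHF 64,319.84

CHF 64,319.84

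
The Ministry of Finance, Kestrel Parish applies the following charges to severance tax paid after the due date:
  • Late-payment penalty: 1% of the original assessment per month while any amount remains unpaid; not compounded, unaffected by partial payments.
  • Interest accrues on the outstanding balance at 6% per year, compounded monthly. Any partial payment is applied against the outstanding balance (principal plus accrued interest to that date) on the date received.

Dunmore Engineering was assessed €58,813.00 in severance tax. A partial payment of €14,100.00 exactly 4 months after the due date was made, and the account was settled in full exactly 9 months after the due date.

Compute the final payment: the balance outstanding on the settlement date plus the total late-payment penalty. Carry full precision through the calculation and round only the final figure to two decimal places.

€52,350.27

Monthly rate = 6% ÷ 12 = 0.5%
Balance at month 4: €58,813.0000 × (1 + 0.005)^4 = €59,998.1114…
After €14,100.00 payment: €59,998.1114… − €14,100.00 = €45,898.1114…
Balance at month 9: €45,898.1114… × (1 + 0.005)^5 = €47,057.0962…
Penalty: 9 × 1% × €58,813.00 = €5,293.17
Final settlement = outstanding balance + penalty = €47,057.0962… + €5,293.17 = €52,350.27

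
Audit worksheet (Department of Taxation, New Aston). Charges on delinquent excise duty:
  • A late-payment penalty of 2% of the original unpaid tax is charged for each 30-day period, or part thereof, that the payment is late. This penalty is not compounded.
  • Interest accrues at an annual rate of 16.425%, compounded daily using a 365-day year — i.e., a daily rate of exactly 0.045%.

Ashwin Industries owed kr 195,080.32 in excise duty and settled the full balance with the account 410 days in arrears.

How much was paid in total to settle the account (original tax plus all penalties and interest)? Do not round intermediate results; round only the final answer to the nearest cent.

Penalty periods: ⌈410/30⌉ = 14; penalty = 14 × 2% × kr 195,080.32 = kr 54,622.49…
Interest: kr 195,080.32 × ((1 + 0.00045)^410 − 1) = kr 195,080.32 × 0.20256707… = kr 39,516.8496…
Total = kr 195,080.32 + kr 54,622.4896 + kr 39,516.8496… = kr 289,219.66

kr 289,219.66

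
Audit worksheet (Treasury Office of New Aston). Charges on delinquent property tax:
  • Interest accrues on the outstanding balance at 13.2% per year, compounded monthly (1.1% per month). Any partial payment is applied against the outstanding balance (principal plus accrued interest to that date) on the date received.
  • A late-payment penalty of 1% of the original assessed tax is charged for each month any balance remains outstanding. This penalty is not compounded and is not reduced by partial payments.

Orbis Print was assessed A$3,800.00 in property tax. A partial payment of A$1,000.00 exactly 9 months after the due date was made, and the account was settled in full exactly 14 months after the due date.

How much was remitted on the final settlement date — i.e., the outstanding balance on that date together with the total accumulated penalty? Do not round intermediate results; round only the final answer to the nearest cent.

A$3,904.72

Balance at month 9: A$3,800.0000 × (1 + 0.011)^9 = A$4,193.1847…
After A$1,000.00 payment: A$4,193.1847… − A$1,000.00 = A$3,193.1847…
Balance at month 14: A$3,193.1847… × (1 + 0.011)^5 = A$3,372.7164…
Penalty: 14 × 1% × A$3,800.00 = A$532.00
Final settlement = outstanding balance + penalty = A$3,372.7164… + A$532.00 = A$3,904.72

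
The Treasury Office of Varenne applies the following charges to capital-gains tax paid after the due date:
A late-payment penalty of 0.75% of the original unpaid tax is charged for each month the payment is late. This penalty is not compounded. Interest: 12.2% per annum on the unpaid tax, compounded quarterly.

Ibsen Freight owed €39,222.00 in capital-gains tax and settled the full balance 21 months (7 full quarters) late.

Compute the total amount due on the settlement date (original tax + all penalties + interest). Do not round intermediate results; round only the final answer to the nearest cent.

Late-payment penalty = 0.75% × €39,222.00 × 21 mo = €6,177.47…
Interest (12.2%/yr ÷ 4 = 3.05%/quarter): €39,222.00 × ((1 + 0.0305)^7 − 1) = €9,180.2676…
Total = €39,222.00 + €6,177.4650 + €9,180.2676… = €54,579.73

€54,579.73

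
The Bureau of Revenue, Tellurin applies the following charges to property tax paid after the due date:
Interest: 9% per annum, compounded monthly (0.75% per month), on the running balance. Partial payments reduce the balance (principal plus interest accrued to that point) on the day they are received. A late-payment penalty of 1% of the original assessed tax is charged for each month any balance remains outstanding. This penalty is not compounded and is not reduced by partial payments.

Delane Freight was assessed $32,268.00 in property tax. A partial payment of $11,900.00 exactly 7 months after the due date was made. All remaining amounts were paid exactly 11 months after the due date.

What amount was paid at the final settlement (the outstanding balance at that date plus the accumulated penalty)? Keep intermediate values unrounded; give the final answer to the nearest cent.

$26,320.66

Balance at month 7: $32,268.0000 × (1 + 0.0075)^7 = $34,000.6666…
After $11,900.00 payment: $34,000.6666… − $11,900.00 = $22,100.6666…
Balance at month 11: $22,100.6666… × (1 + 0.0075)^4 = $22,771.1830…
Penalty: 11 × 1% × $32,268.00 = $3,549.48
Final settlement = outstanding balance + penalty = $22,771.1830… + $3,549.48 = $26,320.66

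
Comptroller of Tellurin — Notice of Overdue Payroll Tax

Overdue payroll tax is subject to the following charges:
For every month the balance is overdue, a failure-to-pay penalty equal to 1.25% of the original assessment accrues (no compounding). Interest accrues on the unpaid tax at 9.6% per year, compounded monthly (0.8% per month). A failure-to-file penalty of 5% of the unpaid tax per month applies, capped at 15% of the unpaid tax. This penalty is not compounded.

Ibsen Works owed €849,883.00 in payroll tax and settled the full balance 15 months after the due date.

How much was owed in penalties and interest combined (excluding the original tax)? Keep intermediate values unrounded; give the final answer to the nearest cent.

€394,735.51

Failure-to-file: 15 × 5% × €849,883.00 = €637,412.25, capped at 15% × €849,883.00 = €127,482.45
Failure-to-pay penalty = 1.25% × €849,883.00 × 15 mo = €159,353.06…
Interest: €849,883.00 × ((1 + 0.008)^15 − 1) = €849,883.00 × 0.1269587… = €107,899.9990…
Penalties + interest = €286,835.5125 + €107,899.9990… = €394,735.51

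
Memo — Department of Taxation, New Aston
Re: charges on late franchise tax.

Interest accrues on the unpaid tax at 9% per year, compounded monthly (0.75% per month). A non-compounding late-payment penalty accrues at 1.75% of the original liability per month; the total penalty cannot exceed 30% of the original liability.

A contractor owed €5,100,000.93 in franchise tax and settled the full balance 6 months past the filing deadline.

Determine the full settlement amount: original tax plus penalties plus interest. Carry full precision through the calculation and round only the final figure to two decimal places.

€5,869,347.47

Penalty: 6 × 1.75% × €5,100,000.93 = €535,500.10… (below the 30% cap of €1,530,000.28…)
Interest: €5,100,000.93 × ((1 + 0.0075)^6 − 1) = €5,100,000.93 × 0.0458522… = €233,846.4417…
Total = €5,100,000.93 + €535,500.0977… + €233,846.4417… = €5,869,347.47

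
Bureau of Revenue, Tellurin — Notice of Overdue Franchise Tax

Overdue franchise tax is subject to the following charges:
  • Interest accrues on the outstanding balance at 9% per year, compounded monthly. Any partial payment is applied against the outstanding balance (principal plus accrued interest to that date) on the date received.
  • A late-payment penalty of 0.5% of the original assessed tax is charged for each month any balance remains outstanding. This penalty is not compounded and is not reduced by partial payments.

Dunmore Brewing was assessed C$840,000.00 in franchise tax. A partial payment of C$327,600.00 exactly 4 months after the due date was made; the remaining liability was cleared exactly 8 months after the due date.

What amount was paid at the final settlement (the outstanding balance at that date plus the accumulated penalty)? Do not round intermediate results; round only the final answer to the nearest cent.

Monthly rate = 9% ÷ 12 = 0.75%
Balance at month 4: C$840,000.0000 × (1 + 0.0075)^4 = C$865,484.9202…
After C$327,600.00 payment: C$865,484.9202… − C$327,600.00 = C$537,884.9202…
Balance at month 8: C$537,884.9202… × (1 + 0.0075)^4 = C$554,203.9133…
Penalty: 8 × 0.5% × C$840,000.00 = C$33,600.00
Final settlement = outstanding balance + penalty = C$554,203.9133… + C$33,600.00 = C$587,803.91

C$587,803.91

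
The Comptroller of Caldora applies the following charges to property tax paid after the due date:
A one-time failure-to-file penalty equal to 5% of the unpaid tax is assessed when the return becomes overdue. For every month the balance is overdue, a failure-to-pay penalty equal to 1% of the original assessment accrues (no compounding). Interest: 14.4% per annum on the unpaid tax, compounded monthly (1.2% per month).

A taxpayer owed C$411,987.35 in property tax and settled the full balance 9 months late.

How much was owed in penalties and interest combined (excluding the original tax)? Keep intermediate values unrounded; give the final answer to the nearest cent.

C$104,369.50

Failure-to-file penalty: 5% × C$411,987.35 = C$20,599.37…
Failure-to-pay penalty = 1% × C$411,987.35 × 9 mo = C$37,078.86…
Interest: C$411,987.35 × ((1 + 0.012)^9 − 1) = C$411,987.35 × 0.1133318… = C$46,691.2664…
Penalties + interest = C$57,678.2290 + C$46,691.2664… = C$104,369.50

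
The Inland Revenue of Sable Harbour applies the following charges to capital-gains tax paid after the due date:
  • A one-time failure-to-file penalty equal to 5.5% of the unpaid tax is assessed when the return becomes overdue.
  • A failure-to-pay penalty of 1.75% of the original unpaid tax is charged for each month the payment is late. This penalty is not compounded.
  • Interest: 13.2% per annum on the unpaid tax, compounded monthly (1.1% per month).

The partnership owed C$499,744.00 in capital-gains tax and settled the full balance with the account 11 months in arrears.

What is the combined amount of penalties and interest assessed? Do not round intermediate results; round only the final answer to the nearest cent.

Failure-to-file penalty: 5.5% × C$499,744.00 = C$27,485.92
Failure-to-pay penalty: 11 × 1.75% × C$499,744.00 = C$96,200.72
Interest: C$499,744.00 × ((1 + 0.011)^11 − 1) = C$499,744.00 × 0.1278795… = C$63,907.0237…
Penalties + interest = C$123,686.6400 + C$63,907.0237… = C$187,593.66

C$187,593.66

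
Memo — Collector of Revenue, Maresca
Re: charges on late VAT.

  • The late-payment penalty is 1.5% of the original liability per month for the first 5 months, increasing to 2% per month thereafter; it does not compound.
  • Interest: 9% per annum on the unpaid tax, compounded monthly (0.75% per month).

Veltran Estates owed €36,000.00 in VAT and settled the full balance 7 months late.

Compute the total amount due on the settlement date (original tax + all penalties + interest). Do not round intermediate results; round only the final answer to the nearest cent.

Penalty, months 1–5: 5 × 1.5% × €36,000.00 = €2,700.00
Penalty, months 6–7: 2 × 2% × €36,000.00 = €1,440.00
Interest: €36,000.00 × ((1 + 0.0075)^7 − 1) = €36,000.00 × 0.0536961… = €1,933.0606…
Total = €36,000.00 + €4,140.0000 + €1,933.0606… = €42,073.06

€42,073.06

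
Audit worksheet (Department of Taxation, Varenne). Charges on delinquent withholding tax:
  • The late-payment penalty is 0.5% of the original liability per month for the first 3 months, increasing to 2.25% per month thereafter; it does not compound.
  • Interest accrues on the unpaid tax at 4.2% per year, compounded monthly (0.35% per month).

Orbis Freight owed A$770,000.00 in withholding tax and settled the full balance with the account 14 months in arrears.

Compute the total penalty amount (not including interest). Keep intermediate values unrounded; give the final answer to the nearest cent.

A$202,125.00

Penalty, months 1–3: 3 × 0.5% × A$770,000.00 = A$11,550.00
Penalty, months 4–14: 11 × 2.25% × A$770,000.00 = A$190,575.00
Total penalty = A$11,550.00 + A$190,575.00 = A$202,125.00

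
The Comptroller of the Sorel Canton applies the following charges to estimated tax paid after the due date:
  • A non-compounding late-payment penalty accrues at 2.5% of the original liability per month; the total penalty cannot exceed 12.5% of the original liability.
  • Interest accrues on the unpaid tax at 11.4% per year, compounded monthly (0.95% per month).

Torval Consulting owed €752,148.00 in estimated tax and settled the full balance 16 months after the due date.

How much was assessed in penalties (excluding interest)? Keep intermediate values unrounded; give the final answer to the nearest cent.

€94,018.50

Penalty (uncapped): 16 × 2.5% × €752,148.00 = €300,859.20; cap = 12.5% × €752,148.00 = €94,018.50 → penalty = €94,018.50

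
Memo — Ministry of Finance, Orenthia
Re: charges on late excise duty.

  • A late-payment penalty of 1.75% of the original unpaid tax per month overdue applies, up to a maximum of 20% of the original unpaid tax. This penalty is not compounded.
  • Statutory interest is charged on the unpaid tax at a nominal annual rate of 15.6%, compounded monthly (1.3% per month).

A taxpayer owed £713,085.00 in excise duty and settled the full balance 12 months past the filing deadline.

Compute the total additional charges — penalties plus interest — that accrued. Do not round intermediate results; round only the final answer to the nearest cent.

Penalty (uncapped): 12 × 1.75% × £713,085.00 = £149,747.85; cap = 20% × £713,085.00 = £142,617.00 → penalty = £142,617.00
Interest: £713,085.00 × ((1 + 0.013)^12 − 1) = £713,085.00 × 0.1676518… = £119,549.9669…
Penalties + interest = £142,617.0000 + £119,549.9669… = £262,166.97

£262,166.97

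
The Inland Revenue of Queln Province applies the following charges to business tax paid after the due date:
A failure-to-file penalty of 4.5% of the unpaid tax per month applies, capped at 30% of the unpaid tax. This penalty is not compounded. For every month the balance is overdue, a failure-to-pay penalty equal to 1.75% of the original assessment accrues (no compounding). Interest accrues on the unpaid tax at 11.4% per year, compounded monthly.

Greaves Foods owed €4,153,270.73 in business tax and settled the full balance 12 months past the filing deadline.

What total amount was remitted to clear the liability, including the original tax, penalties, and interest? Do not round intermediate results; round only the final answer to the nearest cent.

Failure-to-file: 12 × 4.5% × €4,153,270.73 = €2,242,766.19…, capped at 30% × €4,153,270.73 = €1,245,981.22…
Failure-to-pay penalty: 12 × 1.75% × €4,153,270.73 = €872,186.85…
Interest (11.4%/yr ÷ 12 = 0.95%/month): €4,153,270.73 × ((1 + 0.0095)^12 − 1) = €499,012.2232…
Total = €4,153,270.73 + €2,118,168.0723 + €499,012.2232… = €6,770,451.03

€6,770,451.03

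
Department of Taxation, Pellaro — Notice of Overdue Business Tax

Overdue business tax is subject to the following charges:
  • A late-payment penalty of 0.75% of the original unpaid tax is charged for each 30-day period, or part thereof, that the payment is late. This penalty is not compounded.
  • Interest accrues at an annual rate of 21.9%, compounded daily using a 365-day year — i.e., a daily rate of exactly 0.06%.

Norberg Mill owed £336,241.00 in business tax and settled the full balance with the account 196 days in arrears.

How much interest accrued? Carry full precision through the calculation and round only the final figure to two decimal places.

Interest: £336,241.00 × ((1 + 0.0006)^196 − 1) = £336,241.00 × 0.12475444… = £41,947.5568…

£41,947.56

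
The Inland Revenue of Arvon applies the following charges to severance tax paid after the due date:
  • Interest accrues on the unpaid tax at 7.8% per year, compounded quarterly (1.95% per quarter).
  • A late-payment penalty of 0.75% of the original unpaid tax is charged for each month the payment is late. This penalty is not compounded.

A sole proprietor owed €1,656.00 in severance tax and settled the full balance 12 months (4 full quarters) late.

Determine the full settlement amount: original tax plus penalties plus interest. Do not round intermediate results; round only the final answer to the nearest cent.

Late-payment penalty: 12 × 0.75% × €1,656.00 = €149.04
Interest: €1,656.00 × ((1 + 0.0195)^4 − 1) = €1,656.00 × 0.0803113… = €132.9955…
Total = €1,656.00 + €149.0400 + €132.9955… = €1,938.04

€1,938.04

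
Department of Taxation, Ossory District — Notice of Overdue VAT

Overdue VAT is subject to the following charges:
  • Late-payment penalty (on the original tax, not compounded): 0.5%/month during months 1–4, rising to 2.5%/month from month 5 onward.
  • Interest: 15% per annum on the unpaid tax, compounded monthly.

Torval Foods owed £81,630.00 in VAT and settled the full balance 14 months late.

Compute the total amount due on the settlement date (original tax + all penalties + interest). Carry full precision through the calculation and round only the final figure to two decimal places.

£119,176.11

Penalty, months 1–4: 4 × 0.5% × £81,630.00 = £1,632.60
Penalty, months 5–14: 10 × 2.5% × £81,630.00 = £20,407.50
Interest (15%/yr ÷ 12 = 1.25%/month): £81,630.00 × ((1 + 0.0125)^14 − 1) = £15,506.0061…
Total = £81,630.00 + £22,040.1000 + £15,506.0061… = £119,176.11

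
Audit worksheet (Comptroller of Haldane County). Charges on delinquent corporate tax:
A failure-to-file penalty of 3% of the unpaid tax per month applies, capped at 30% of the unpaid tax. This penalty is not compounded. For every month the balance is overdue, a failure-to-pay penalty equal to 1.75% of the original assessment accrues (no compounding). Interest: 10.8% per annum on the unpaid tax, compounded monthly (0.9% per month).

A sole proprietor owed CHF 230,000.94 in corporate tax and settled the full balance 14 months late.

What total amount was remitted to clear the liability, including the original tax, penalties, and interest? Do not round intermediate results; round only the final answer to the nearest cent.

CHF 386,089.48

Failure-to-file: 14 × 3% × CHF 230,000.94 = CHF 96,600.39…, capped at 30% × CHF 230,000.94 = CHF 69,000.28…
Failure-to-pay penalty = 1.75% × CHF 230,000.94 × 14 mo = CHF 56,350.23…
Interest: CHF 230,000.94 × ((1 + 0.009)^14 − 1) = CHF 230,000.94 × 0.1336430… = CHF 30,738.0256…
Total = CHF 230,000.94 + CHF 125,350.5123 + CHF 30,738.0256… = CHF 386,089.48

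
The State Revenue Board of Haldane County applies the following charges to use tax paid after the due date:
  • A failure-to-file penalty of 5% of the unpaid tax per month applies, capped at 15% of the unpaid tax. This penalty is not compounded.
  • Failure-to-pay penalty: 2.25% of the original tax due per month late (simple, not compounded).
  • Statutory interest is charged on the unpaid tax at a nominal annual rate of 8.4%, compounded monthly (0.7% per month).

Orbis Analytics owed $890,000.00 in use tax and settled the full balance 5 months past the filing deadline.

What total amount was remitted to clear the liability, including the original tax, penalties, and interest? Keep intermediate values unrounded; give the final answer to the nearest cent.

$1,155,214.16

Failure-to-file: 5 × 5% × $890,000.00 = $222,500.00, capped at 15% × $890,000.00 = $133,500.00
Failure-to-pay penalty = 2.25% × $890,000.00 × 5 mo = $100,125.00
Interest: $890,000.00 × ((1 + 0.007)^5 − 1) = $890,000.00 × 0.0354934… = $31,589.1634…
Total = $890,000.00 + $233,625.0000 + $31,589.1634… = $1,155,214.16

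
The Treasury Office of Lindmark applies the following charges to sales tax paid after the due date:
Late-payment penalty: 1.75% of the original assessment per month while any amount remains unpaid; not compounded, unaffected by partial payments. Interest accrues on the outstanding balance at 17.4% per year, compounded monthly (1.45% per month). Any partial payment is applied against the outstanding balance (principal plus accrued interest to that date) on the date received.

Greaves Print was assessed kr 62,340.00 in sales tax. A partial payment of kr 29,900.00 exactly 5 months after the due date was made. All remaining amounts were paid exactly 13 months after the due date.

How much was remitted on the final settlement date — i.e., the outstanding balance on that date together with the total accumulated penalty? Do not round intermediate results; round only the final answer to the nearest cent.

Balance at month 5: kr 62,340.0000 × (1 + 0.0145)^5 = kr 66,992.6342…
After kr 29,900.00 payment: kr 66,992.6342… − kr 29,900.00 = kr 37,092.6342…
Balance at month 13: kr 37,092.6342… × (1 + 0.0145)^8 = kr 41,620.1928…
Penalty: 13 × 1.75% × kr 62,340.00 = kr 14,182.35
Final settlement = outstanding balance + penalty = kr 41,620.1928… + kr 14,182.35 = kr 55,802.54

kr 55,802.54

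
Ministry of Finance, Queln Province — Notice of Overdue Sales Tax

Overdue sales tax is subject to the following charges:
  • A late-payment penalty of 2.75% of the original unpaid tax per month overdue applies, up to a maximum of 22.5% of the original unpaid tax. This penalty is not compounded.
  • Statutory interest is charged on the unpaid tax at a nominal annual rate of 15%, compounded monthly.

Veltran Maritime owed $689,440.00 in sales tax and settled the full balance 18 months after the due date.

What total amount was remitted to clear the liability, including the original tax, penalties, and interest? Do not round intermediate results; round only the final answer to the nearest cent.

$1,017,322.08

Penalty (uncapped): 18 × 2.75% × $689,440.00 = $341,272.80; cap = 22.5% × $689,440.00 = $155,124.00 → penalty = $155,124.00
Interest (15%/yr ÷ 12 = 1.25%/month): $689,440.00 × ((1 + 0.0125)^18 − 1) = $172,758.0786…
Total = $689,440.00 + $155,124.0000 + $172,758.0786… = $1,017,322.08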